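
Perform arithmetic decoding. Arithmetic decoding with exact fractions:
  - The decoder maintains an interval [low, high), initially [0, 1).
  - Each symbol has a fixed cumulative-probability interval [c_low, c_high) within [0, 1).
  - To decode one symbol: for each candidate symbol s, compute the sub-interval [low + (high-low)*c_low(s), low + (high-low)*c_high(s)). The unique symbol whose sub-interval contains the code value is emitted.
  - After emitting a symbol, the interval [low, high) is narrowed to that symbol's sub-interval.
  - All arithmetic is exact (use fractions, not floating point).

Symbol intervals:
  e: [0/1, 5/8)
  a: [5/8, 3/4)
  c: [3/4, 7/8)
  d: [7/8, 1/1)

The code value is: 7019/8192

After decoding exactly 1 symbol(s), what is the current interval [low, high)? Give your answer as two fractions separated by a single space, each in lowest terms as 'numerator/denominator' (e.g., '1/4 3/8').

Answer: 3/4 7/8

Derivation:
Step 1: interval [0/1, 1/1), width = 1/1 - 0/1 = 1/1
  'e': [0/1 + 1/1*0/1, 0/1 + 1/1*5/8) = [0/1, 5/8)
  'a': [0/1 + 1/1*5/8, 0/1 + 1/1*3/4) = [5/8, 3/4)
  'c': [0/1 + 1/1*3/4, 0/1 + 1/1*7/8) = [3/4, 7/8) <- contains code 7019/8192
  'd': [0/1 + 1/1*7/8, 0/1 + 1/1*1/1) = [7/8, 1/1)
  emit 'c', narrow to [3/4, 7/8)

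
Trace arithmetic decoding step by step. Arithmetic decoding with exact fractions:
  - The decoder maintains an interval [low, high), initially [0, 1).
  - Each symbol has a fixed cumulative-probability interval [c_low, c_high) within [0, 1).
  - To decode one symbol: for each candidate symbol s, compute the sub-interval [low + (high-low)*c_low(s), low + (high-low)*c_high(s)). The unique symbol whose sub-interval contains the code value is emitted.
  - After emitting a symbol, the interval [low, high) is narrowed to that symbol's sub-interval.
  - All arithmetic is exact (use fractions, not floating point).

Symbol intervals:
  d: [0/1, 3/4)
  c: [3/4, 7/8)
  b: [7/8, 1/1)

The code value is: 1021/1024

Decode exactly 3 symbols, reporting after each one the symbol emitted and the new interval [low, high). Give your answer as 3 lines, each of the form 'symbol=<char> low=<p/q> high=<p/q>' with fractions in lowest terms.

Step 1: interval [0/1, 1/1), width = 1/1 - 0/1 = 1/1
  'd': [0/1 + 1/1*0/1, 0/1 + 1/1*3/4) = [0/1, 3/4)
  'c': [0/1 + 1/1*3/4, 0/1 + 1/1*7/8) = [3/4, 7/8)
  'b': [0/1 + 1/1*7/8, 0/1 + 1/1*1/1) = [7/8, 1/1) <- contains code 1021/1024
  emit 'b', narrow to [7/8, 1/1)
Step 2: interval [7/8, 1/1), width = 1/1 - 7/8 = 1/8
  'd': [7/8 + 1/8*0/1, 7/8 + 1/8*3/4) = [7/8, 31/32)
  'c': [7/8 + 1/8*3/4, 7/8 + 1/8*7/8) = [31/32, 63/64)
  'b': [7/8 + 1/8*7/8, 7/8 + 1/8*1/1) = [63/64, 1/1) <- contains code 1021/1024
  emit 'b', narrow to [63/64, 1/1)
Step 3: interval [63/64, 1/1), width = 1/1 - 63/64 = 1/64
  'd': [63/64 + 1/64*0/1, 63/64 + 1/64*3/4) = [63/64, 255/256)
  'c': [63/64 + 1/64*3/4, 63/64 + 1/64*7/8) = [255/256, 511/512) <- contains code 1021/1024
  'b': [63/64 + 1/64*7/8, 63/64 + 1/64*1/1) = [511/512, 1/1)
  emit 'c', narrow to [255/256, 511/512)

Answer: symbol=b low=7/8 high=1/1
symbol=b low=63/64 high=1/1
symbol=c low=255/256 high=511/512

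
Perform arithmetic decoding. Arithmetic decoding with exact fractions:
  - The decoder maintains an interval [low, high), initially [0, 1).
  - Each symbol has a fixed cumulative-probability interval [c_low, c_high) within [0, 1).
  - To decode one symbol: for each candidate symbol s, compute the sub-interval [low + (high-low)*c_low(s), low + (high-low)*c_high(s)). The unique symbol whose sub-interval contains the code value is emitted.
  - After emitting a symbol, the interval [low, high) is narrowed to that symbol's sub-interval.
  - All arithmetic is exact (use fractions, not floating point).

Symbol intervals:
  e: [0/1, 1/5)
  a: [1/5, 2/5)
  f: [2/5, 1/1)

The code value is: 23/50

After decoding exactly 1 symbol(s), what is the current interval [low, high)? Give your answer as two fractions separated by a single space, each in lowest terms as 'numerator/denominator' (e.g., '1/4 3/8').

Answer: 2/5 1/1

Derivation:
Step 1: interval [0/1, 1/1), width = 1/1 - 0/1 = 1/1
  'e': [0/1 + 1/1*0/1, 0/1 + 1/1*1/5) = [0/1, 1/5)
  'a': [0/1 + 1/1*1/5, 0/1 + 1/1*2/5) = [1/5, 2/5)
  'f': [0/1 + 1/1*2/5, 0/1 + 1/1*1/1) = [2/5, 1/1) <- contains code 23/50
  emit 'f', narrow to [2/5, 1/1)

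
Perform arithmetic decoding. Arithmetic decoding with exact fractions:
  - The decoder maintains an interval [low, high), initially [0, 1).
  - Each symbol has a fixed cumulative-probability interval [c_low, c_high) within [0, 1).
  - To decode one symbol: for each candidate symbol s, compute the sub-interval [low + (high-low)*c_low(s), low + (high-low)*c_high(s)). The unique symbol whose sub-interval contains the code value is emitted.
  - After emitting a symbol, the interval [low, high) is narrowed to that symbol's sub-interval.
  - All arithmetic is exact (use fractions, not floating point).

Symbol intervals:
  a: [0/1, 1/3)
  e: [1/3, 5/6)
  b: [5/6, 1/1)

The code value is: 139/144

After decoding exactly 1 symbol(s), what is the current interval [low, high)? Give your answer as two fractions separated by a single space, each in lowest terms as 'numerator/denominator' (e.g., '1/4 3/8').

Step 1: interval [0/1, 1/1), width = 1/1 - 0/1 = 1/1
  'a': [0/1 + 1/1*0/1, 0/1 + 1/1*1/3) = [0/1, 1/3)
  'e': [0/1 + 1/1*1/3, 0/1 + 1/1*5/6) = [1/3, 5/6)
  'b': [0/1 + 1/1*5/6, 0/1 + 1/1*1/1) = [5/6, 1/1) <- contains code 139/144
  emit 'b', narrow to [5/6, 1/1)

Answer: 5/6 1/1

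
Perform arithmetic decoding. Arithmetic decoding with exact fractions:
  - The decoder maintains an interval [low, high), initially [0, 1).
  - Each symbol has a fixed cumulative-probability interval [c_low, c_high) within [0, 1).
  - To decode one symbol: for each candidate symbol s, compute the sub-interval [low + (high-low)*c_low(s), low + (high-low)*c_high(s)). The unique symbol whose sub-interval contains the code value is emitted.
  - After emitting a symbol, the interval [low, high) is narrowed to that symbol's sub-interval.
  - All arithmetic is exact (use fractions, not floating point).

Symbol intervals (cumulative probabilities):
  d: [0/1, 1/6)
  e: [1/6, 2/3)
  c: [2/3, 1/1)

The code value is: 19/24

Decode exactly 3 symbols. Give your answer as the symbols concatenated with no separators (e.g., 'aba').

Step 1: interval [0/1, 1/1), width = 1/1 - 0/1 = 1/1
  'd': [0/1 + 1/1*0/1, 0/1 + 1/1*1/6) = [0/1, 1/6)
  'e': [0/1 + 1/1*1/6, 0/1 + 1/1*2/3) = [1/6, 2/3)
  'c': [0/1 + 1/1*2/3, 0/1 + 1/1*1/1) = [2/3, 1/1) <- contains code 19/24
  emit 'c', narrow to [2/3, 1/1)
Step 2: interval [2/3, 1/1), width = 1/1 - 2/3 = 1/3
  'd': [2/3 + 1/3*0/1, 2/3 + 1/3*1/6) = [2/3, 13/18)
  'e': [2/3 + 1/3*1/6, 2/3 + 1/3*2/3) = [13/18, 8/9) <- contains code 19/24
  'c': [2/3 + 1/3*2/3, 2/3 + 1/3*1/1) = [8/9, 1/1)
  emit 'e', narrow to [13/18, 8/9)
Step 3: interval [13/18, 8/9), width = 8/9 - 13/18 = 1/6
  'd': [13/18 + 1/6*0/1, 13/18 + 1/6*1/6) = [13/18, 3/4)
  'e': [13/18 + 1/6*1/6, 13/18 + 1/6*2/3) = [3/4, 5/6) <- contains code 19/24
  'c': [13/18 + 1/6*2/3, 13/18 + 1/6*1/1) = [5/6, 8/9)
  emit 'e', narrow to [3/4, 5/6)

Answer: cee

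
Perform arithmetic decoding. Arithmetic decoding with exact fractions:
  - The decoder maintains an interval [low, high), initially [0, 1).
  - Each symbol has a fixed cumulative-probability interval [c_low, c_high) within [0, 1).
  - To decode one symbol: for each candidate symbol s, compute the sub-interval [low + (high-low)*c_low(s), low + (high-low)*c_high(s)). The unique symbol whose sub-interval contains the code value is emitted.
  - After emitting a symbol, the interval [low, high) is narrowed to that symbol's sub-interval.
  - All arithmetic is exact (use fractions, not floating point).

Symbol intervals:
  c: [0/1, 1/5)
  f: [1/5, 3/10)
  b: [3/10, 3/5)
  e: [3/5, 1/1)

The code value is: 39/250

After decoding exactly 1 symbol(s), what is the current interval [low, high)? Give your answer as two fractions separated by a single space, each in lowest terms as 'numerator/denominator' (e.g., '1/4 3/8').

Step 1: interval [0/1, 1/1), width = 1/1 - 0/1 = 1/1
  'c': [0/1 + 1/1*0/1, 0/1 + 1/1*1/5) = [0/1, 1/5) <- contains code 39/250
  'f': [0/1 + 1/1*1/5, 0/1 + 1/1*3/10) = [1/5, 3/10)
  'b': [0/1 + 1/1*3/10, 0/1 + 1/1*3/5) = [3/10, 3/5)
  'e': [0/1 + 1/1*3/5, 0/1 + 1/1*1/1) = [3/5, 1/1)
  emit 'c', narrow to [0/1, 1/5)

Answer: 0/1 1/5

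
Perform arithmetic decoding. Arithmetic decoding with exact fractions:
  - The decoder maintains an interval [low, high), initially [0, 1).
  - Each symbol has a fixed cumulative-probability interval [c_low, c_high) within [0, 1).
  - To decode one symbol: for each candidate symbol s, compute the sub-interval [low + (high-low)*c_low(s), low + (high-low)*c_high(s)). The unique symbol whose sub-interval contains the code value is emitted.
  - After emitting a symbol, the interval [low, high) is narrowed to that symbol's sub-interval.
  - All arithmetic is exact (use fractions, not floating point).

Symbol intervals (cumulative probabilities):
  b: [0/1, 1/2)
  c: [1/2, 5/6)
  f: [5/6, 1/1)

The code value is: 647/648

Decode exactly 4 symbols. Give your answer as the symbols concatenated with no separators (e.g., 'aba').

Step 1: interval [0/1, 1/1), width = 1/1 - 0/1 = 1/1
  'b': [0/1 + 1/1*0/1, 0/1 + 1/1*1/2) = [0/1, 1/2)
  'c': [0/1 + 1/1*1/2, 0/1 + 1/1*5/6) = [1/2, 5/6)
  'f': [0/1 + 1/1*5/6, 0/1 + 1/1*1/1) = [5/6, 1/1) <- contains code 647/648
  emit 'f', narrow to [5/6, 1/1)
Step 2: interval [5/6, 1/1), width = 1/1 - 5/6 = 1/6
  'b': [5/6 + 1/6*0/1, 5/6 + 1/6*1/2) = [5/6, 11/12)
  'c': [5/6 + 1/6*1/2, 5/6 + 1/6*5/6) = [11/12, 35/36)
  'f': [5/6 + 1/6*5/6, 5/6 + 1/6*1/1) = [35/36, 1/1) <- contains code 647/648
  emit 'f', narrow to [35/36, 1/1)
Step 3: interval [35/36, 1/1), width = 1/1 - 35/36 = 1/36
  'b': [35/36 + 1/36*0/1, 35/36 + 1/36*1/2) = [35/36, 71/72)
  'c': [35/36 + 1/36*1/2, 35/36 + 1/36*5/6) = [71/72, 215/216)
  'f': [35/36 + 1/36*5/6, 35/36 + 1/36*1/1) = [215/216, 1/1) <- contains code 647/648
  emit 'f', narrow to [215/216, 1/1)
Step 4: interval [215/216, 1/1), width = 1/1 - 215/216 = 1/216
  'b': [215/216 + 1/216*0/1, 215/216 + 1/216*1/2) = [215/216, 431/432)
  'c': [215/216 + 1/216*1/2, 215/216 + 1/216*5/6) = [431/432, 1295/1296) <- contains code 647/648
  'f': [215/216 + 1/216*5/6, 215/216 + 1/216*1/1) = [1295/1296, 1/1)
  emit 'c', narrow to [431/432, 1295/1296)

Answer: fffc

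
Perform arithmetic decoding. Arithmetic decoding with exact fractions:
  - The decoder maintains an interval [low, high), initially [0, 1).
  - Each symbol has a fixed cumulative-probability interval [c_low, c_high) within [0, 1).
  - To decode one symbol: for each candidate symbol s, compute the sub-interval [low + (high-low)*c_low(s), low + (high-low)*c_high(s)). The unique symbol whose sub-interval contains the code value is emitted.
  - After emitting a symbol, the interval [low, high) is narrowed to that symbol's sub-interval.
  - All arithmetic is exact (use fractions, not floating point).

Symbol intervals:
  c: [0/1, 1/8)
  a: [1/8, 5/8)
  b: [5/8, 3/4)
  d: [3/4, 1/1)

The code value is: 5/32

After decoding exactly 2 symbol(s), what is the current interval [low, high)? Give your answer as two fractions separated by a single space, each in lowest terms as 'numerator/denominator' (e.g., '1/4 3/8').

Step 1: interval [0/1, 1/1), width = 1/1 - 0/1 = 1/1
  'c': [0/1 + 1/1*0/1, 0/1 + 1/1*1/8) = [0/1, 1/8)
  'a': [0/1 + 1/1*1/8, 0/1 + 1/1*5/8) = [1/8, 5/8) <- contains code 5/32
  'b': [0/1 + 1/1*5/8, 0/1 + 1/1*3/4) = [5/8, 3/4)
  'd': [0/1 + 1/1*3/4, 0/1 + 1/1*1/1) = [3/4, 1/1)
  emit 'a', narrow to [1/8, 5/8)
Step 2: interval [1/8, 5/8), width = 5/8 - 1/8 = 1/2
  'c': [1/8 + 1/2*0/1, 1/8 + 1/2*1/8) = [1/8, 3/16) <- contains code 5/32
  'a': [1/8 + 1/2*1/8, 1/8 + 1/2*5/8) = [3/16, 7/16)
  'b': [1/8 + 1/2*5/8, 1/8 + 1/2*3/4) = [7/16, 1/2)
  'd': [1/8 + 1/2*3/4, 1/8 + 1/2*1/1) = [1/2, 5/8)
  emit 'c', narrow to [1/8, 3/16)

Answer: 1/8 3/16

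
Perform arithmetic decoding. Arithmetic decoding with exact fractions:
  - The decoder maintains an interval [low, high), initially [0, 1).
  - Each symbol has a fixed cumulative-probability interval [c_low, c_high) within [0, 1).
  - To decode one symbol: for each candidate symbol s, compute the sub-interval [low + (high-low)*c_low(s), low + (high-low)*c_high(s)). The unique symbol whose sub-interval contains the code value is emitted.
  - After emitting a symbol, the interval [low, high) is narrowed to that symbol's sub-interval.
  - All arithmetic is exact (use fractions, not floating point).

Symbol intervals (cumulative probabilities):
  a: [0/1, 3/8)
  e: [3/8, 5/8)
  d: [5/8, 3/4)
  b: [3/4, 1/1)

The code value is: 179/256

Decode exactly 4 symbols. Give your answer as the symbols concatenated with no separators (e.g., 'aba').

Answer: debe

Derivation:
Step 1: interval [0/1, 1/1), width = 1/1 - 0/1 = 1/1
  'a': [0/1 + 1/1*0/1, 0/1 + 1/1*3/8) = [0/1, 3/8)
  'e': [0/1 + 1/1*3/8, 0/1 + 1/1*5/8) = [3/8, 5/8)
  'd': [0/1 + 1/1*5/8, 0/1 + 1/1*3/4) = [5/8, 3/4) <- contains code 179/256
  'b': [0/1 + 1/1*3/4, 0/1 + 1/1*1/1) = [3/4, 1/1)
  emit 'd', narrow to [5/8, 3/4)
Step 2: interval [5/8, 3/4), width = 3/4 - 5/8 = 1/8
  'a': [5/8 + 1/8*0/1, 5/8 + 1/8*3/8) = [5/8, 43/64)
  'e': [5/8 + 1/8*3/8, 5/8 + 1/8*5/8) = [43/64, 45/64) <- contains code 179/256
  'd': [5/8 + 1/8*5/8, 5/8 + 1/8*3/4) = [45/64, 23/32)
  'b': [5/8 + 1/8*3/4, 5/8 + 1/8*1/1) = [23/32, 3/4)
  emit 'e', narrow to [43/64, 45/64)
Step 3: interval [43/64, 45/64), width = 45/64 - 43/64 = 1/32
  'a': [43/64 + 1/32*0/1, 43/64 + 1/32*3/8) = [43/64, 175/256)
  'e': [43/64 + 1/32*3/8, 43/64 + 1/32*5/8) = [175/256, 177/256)
  'd': [43/64 + 1/32*5/8, 43/64 + 1/32*3/4) = [177/256, 89/128)
  'b': [43/64 + 1/32*3/4, 43/64 + 1/32*1/1) = [89/128, 45/64) <- contains code 179/256
  emit 'b', narrow to [89/128, 45/64)
Step 4: interval [89/128, 45/64), width = 45/64 - 89/128 = 1/128
  'a': [89/128 + 1/128*0/1, 89/128 + 1/128*3/8) = [89/128, 715/1024)
  'e': [89/128 + 1/128*3/8, 89/128 + 1/128*5/8) = [715/1024, 717/1024) <- contains code 179/256
  'd': [89/128 + 1/128*5/8, 89/128 + 1/128*3/4) = [717/1024, 359/512)
  'b': [89/128 + 1/128*3/4, 89/128 + 1/128*1/1) = [359/512, 45/64)
  emit 'e', narrow to [715/1024, 717/1024)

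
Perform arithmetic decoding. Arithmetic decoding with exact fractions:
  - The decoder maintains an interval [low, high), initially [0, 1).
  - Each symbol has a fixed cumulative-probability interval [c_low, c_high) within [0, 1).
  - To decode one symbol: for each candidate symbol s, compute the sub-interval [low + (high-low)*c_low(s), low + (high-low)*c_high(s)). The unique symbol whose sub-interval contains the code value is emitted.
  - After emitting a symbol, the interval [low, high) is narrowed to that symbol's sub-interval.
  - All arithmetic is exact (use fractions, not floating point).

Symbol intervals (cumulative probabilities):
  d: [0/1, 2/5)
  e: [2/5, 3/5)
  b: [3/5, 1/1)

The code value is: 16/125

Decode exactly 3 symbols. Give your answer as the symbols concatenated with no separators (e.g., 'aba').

Answer: ddb

Derivation:
Step 1: interval [0/1, 1/1), width = 1/1 - 0/1 = 1/1
  'd': [0/1 + 1/1*0/1, 0/1 + 1/1*2/5) = [0/1, 2/5) <- contains code 16/125
  'e': [0/1 + 1/1*2/5, 0/1 + 1/1*3/5) = [2/5, 3/5)
  'b': [0/1 + 1/1*3/5, 0/1 + 1/1*1/1) = [3/5, 1/1)
  emit 'd', narrow to [0/1, 2/5)
Step 2: interval [0/1, 2/5), width = 2/5 - 0/1 = 2/5
  'd': [0/1 + 2/5*0/1, 0/1 + 2/5*2/5) = [0/1, 4/25) <- contains code 16/125
  'e': [0/1 + 2/5*2/5, 0/1 + 2/5*3/5) = [4/25, 6/25)
  'b': [0/1 + 2/5*3/5, 0/1 + 2/5*1/1) = [6/25, 2/5)
  emit 'd', narrow to [0/1, 4/25)
Step 3: interval [0/1, 4/25), width = 4/25 - 0/1 = 4/25
  'd': [0/1 + 4/25*0/1, 0/1 + 4/25*2/5) = [0/1, 8/125)
  'e': [0/1 + 4/25*2/5, 0/1 + 4/25*3/5) = [8/125, 12/125)
  'b': [0/1 + 4/25*3/5, 0/1 + 4/25*1/1) = [12/125, 4/25) <- contains code 16/125
  emit 'b', narrow to [12/125, 4/25)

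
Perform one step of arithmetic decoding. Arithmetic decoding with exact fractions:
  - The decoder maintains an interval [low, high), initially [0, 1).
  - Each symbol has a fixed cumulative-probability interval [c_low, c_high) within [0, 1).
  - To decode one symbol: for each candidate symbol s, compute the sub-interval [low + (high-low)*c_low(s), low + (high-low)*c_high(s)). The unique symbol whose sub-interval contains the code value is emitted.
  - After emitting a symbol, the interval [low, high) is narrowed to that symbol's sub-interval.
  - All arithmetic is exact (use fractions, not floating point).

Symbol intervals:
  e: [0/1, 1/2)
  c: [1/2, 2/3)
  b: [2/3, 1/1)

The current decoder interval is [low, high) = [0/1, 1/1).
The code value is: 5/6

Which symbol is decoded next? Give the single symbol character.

Interval width = high − low = 1/1 − 0/1 = 1/1
Scaled code = (code − low) / width = (5/6 − 0/1) / 1/1 = 5/6
  e: [0/1, 1/2) 
  c: [1/2, 2/3) 
  b: [2/3, 1/1) ← scaled code falls here ✓

Answer: b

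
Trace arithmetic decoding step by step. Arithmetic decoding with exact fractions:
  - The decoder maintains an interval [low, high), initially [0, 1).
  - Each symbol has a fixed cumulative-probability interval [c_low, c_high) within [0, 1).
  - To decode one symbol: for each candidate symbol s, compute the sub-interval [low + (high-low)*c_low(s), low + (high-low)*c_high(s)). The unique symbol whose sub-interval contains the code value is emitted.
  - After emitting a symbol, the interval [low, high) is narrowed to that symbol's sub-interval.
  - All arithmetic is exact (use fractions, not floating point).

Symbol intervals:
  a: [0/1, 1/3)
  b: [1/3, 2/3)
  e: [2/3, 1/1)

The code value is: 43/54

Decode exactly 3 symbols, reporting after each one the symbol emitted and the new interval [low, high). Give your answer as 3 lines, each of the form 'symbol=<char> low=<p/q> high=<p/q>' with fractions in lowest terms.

Answer: symbol=e low=2/3 high=1/1
symbol=b low=7/9 high=8/9
symbol=a low=7/9 high=22/27

Derivation:
Step 1: interval [0/1, 1/1), width = 1/1 - 0/1 = 1/1
  'a': [0/1 + 1/1*0/1, 0/1 + 1/1*1/3) = [0/1, 1/3)
  'b': [0/1 + 1/1*1/3, 0/1 + 1/1*2/3) = [1/3, 2/3)
  'e': [0/1 + 1/1*2/3, 0/1 + 1/1*1/1) = [2/3, 1/1) <- contains code 43/54
  emit 'e', narrow to [2/3, 1/1)
Step 2: interval [2/3, 1/1), width = 1/1 - 2/3 = 1/3
  'a': [2/3 + 1/3*0/1, 2/3 + 1/3*1/3) = [2/3, 7/9)
  'b': [2/3 + 1/3*1/3, 2/3 + 1/3*2/3) = [7/9, 8/9) <- contains code 43/54
  'e': [2/3 + 1/3*2/3, 2/3 + 1/3*1/1) = [8/9, 1/1)
  emit 'b', narrow to [7/9, 8/9)
Step 3: interval [7/9, 8/9), width = 8/9 - 7/9 = 1/9
  'a': [7/9 + 1/9*0/1, 7/9 + 1/9*1/3) = [7/9, 22/27) <- contains code 43/54
  'b': [7/9 + 1/9*1/3, 7/9 + 1/9*2/3) = [22/27, 23/27)
  'e': [7/9 + 1/9*2/3, 7/9 + 1/9*1/1) = [23/27, 8/9)
  emit 'a', narrow to [7/9, 22/27)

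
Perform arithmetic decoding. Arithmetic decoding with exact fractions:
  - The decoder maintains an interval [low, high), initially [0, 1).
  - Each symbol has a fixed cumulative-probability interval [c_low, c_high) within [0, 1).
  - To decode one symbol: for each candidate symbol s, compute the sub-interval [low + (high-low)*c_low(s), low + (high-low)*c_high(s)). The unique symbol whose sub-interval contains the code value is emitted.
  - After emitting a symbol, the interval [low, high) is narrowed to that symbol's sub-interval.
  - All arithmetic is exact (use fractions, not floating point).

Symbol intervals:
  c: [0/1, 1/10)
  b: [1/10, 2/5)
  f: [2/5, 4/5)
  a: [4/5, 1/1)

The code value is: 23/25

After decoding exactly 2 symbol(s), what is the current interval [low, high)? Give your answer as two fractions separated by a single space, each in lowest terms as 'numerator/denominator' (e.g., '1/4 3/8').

Answer: 22/25 24/25

Derivation:
Step 1: interval [0/1, 1/1), width = 1/1 - 0/1 = 1/1
  'c': [0/1 + 1/1*0/1, 0/1 + 1/1*1/10) = [0/1, 1/10)
  'b': [0/1 + 1/1*1/10, 0/1 + 1/1*2/5) = [1/10, 2/5)
  'f': [0/1 + 1/1*2/5, 0/1 + 1/1*4/5) = [2/5, 4/5)
  'a': [0/1 + 1/1*4/5, 0/1 + 1/1*1/1) = [4/5, 1/1) <- contains code 23/25
  emit 'a', narrow to [4/5, 1/1)
Step 2: interval [4/5, 1/1), width = 1/1 - 4/5 = 1/5
  'c': [4/5 + 1/5*0/1, 4/5 + 1/5*1/10) = [4/5, 41/50)
  'b': [4/5 + 1/5*1/10, 4/5 + 1/5*2/5) = [41/50, 22/25)
  'f': [4/5 + 1/5*2/5, 4/5 + 1/5*4/5) = [22/25, 24/25) <- contains code 23/25
  'a': [4/5 + 1/5*4/5, 4/5 + 1/5*1/1) = [24/25, 1/1)
  emit 'f', narrow to [22/25, 24/25)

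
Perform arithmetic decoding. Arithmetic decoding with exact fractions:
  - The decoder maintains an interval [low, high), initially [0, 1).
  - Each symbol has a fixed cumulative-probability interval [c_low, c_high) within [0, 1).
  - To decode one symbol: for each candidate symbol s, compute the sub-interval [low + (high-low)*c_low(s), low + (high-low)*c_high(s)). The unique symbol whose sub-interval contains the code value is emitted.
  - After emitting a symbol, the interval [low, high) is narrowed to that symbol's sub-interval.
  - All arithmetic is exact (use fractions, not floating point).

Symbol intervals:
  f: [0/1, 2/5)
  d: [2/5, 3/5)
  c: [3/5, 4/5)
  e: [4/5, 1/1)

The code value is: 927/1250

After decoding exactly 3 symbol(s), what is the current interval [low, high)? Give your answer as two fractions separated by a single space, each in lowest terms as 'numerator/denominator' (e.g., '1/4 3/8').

Answer: 92/125 93/125

Derivation:
Step 1: interval [0/1, 1/1), width = 1/1 - 0/1 = 1/1
  'f': [0/1 + 1/1*0/1, 0/1 + 1/1*2/5) = [0/1, 2/5)
  'd': [0/1 + 1/1*2/5, 0/1 + 1/1*3/5) = [2/5, 3/5)
  'c': [0/1 + 1/1*3/5, 0/1 + 1/1*4/5) = [3/5, 4/5) <- contains code 927/1250
  'e': [0/1 + 1/1*4/5, 0/1 + 1/1*1/1) = [4/5, 1/1)
  emit 'c', narrow to [3/5, 4/5)
Step 2: interval [3/5, 4/5), width = 4/5 - 3/5 = 1/5
  'f': [3/5 + 1/5*0/1, 3/5 + 1/5*2/5) = [3/5, 17/25)
  'd': [3/5 + 1/5*2/5, 3/5 + 1/5*3/5) = [17/25, 18/25)
  'c': [3/5 + 1/5*3/5, 3/5 + 1/5*4/5) = [18/25, 19/25) <- contains code 927/1250
  'e': [3/5 + 1/5*4/5, 3/5 + 1/5*1/1) = [19/25, 4/5)
  emit 'c', narrow to [18/25, 19/25)
Step 3: interval [18/25, 19/25), width = 19/25 - 18/25 = 1/25
  'f': [18/25 + 1/25*0/1, 18/25 + 1/25*2/5) = [18/25, 92/125)
  'd': [18/25 + 1/25*2/5, 18/25 + 1/25*3/5) = [92/125, 93/125) <- contains code 927/1250
  'c': [18/25 + 1/25*3/5, 18/25 + 1/25*4/5) = [93/125, 94/125)
  'e': [18/25 + 1/25*4/5, 18/25 + 1/25*1/1) = [94/125, 19/25)
  emit 'd', narrow to [92/125, 93/125)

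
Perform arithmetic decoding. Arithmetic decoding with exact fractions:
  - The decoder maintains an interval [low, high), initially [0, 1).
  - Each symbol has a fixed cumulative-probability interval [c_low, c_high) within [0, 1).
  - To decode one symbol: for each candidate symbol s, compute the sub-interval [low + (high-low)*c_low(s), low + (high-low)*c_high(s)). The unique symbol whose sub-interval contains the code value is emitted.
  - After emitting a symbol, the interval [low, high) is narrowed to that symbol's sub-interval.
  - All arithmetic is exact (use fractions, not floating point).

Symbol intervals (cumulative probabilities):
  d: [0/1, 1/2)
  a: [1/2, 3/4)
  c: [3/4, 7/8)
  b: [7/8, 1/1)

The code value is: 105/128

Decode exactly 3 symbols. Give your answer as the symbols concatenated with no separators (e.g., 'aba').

Step 1: interval [0/1, 1/1), width = 1/1 - 0/1 = 1/1
  'd': [0/1 + 1/1*0/1, 0/1 + 1/1*1/2) = [0/1, 1/2)
  'a': [0/1 + 1/1*1/2, 0/1 + 1/1*3/4) = [1/2, 3/4)
  'c': [0/1 + 1/1*3/4, 0/1 + 1/1*7/8) = [3/4, 7/8) <- contains code 105/128
  'b': [0/1 + 1/1*7/8, 0/1 + 1/1*1/1) = [7/8, 1/1)
  emit 'c', narrow to [3/4, 7/8)
Step 2: interval [3/4, 7/8), width = 7/8 - 3/4 = 1/8
  'd': [3/4 + 1/8*0/1, 3/4 + 1/8*1/2) = [3/4, 13/16)
  'a': [3/4 + 1/8*1/2, 3/4 + 1/8*3/4) = [13/16, 27/32) <- contains code 105/128
  'c': [3/4 + 1/8*3/4, 3/4 + 1/8*7/8) = [27/32, 55/64)
  'b': [3/4 + 1/8*7/8, 3/4 + 1/8*1/1) = [55/64, 7/8)
  emit 'a', narrow to [13/16, 27/32)
Step 3: interval [13/16, 27/32), width = 27/32 - 13/16 = 1/32
  'd': [13/16 + 1/32*0/1, 13/16 + 1/32*1/2) = [13/16, 53/64) <- contains code 105/128
  'a': [13/16 + 1/32*1/2, 13/16 + 1/32*3/4) = [53/64, 107/128)
  'c': [13/16 + 1/32*3/4, 13/16 + 1/32*7/8) = [107/128, 215/256)
  'b': [13/16 + 1/32*7/8, 13/16 + 1/32*1/1) = [215/256, 27/32)
  emit 'd', narrow to [13/16, 53/64)

Answer: cad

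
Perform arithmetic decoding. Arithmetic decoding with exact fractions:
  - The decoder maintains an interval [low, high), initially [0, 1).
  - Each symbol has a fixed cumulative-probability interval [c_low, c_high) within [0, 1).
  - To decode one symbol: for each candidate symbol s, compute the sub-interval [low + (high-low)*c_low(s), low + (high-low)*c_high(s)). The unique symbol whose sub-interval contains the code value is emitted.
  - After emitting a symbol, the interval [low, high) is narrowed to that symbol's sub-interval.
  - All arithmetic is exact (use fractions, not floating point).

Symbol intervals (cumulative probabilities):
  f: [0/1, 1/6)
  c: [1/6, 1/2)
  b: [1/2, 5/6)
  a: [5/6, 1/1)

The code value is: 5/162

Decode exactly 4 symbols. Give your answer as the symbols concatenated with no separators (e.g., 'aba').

Answer: fcfc

Derivation:
Step 1: interval [0/1, 1/1), width = 1/1 - 0/1 = 1/1
  'f': [0/1 + 1/1*0/1, 0/1 + 1/1*1/6) = [0/1, 1/6) <- contains code 5/162
  'c': [0/1 + 1/1*1/6, 0/1 + 1/1*1/2) = [1/6, 1/2)
  'b': [0/1 + 1/1*1/2, 0/1 + 1/1*5/6) = [1/2, 5/6)
  'a': [0/1 + 1/1*5/6, 0/1 + 1/1*1/1) = [5/6, 1/1)
  emit 'f', narrow to [0/1, 1/6)
Step 2: interval [0/1, 1/6), width = 1/6 - 0/1 = 1/6
  'f': [0/1 + 1/6*0/1, 0/1 + 1/6*1/6) = [0/1, 1/36)
  'c': [0/1 + 1/6*1/6, 0/1 + 1/6*1/2) = [1/36, 1/12) <- contains code 5/162
  'b': [0/1 + 1/6*1/2, 0/1 + 1/6*5/6) = [1/12, 5/36)
  'a': [0/1 + 1/6*5/6, 0/1 + 1/6*1/1) = [5/36, 1/6)
  emit 'c', narrow to [1/36, 1/12)
Step 3: interval [1/36, 1/12), width = 1/12 - 1/36 = 1/18
  'f': [1/36 + 1/18*0/1, 1/36 + 1/18*1/6) = [1/36, 1/27) <- contains code 5/162
  'c': [1/36 + 1/18*1/6, 1/36 + 1/18*1/2) = [1/27, 1/18)
  'b': [1/36 + 1/18*1/2, 1/36 + 1/18*5/6) = [1/18, 2/27)
  'a': [1/36 + 1/18*5/6, 1/36 + 1/18*1/1) = [2/27, 1/12)
  emit 'f', narrow to [1/36, 1/27)
Step 4: interval [1/36, 1/27), width = 1/27 - 1/36 = 1/108
  'f': [1/36 + 1/108*0/1, 1/36 + 1/108*1/6) = [1/36, 19/648)
  'c': [1/36 + 1/108*1/6, 1/36 + 1/108*1/2) = [19/648, 7/216) <- contains code 5/162
  'b': [1/36 + 1/108*1/2, 1/36 + 1/108*5/6) = [7/216, 23/648)
  'a': [1/36 + 1/108*5/6, 1/36 + 1/108*1/1) = [23/648, 1/27)
  emit 'c', narrow to [19/648, 7/216)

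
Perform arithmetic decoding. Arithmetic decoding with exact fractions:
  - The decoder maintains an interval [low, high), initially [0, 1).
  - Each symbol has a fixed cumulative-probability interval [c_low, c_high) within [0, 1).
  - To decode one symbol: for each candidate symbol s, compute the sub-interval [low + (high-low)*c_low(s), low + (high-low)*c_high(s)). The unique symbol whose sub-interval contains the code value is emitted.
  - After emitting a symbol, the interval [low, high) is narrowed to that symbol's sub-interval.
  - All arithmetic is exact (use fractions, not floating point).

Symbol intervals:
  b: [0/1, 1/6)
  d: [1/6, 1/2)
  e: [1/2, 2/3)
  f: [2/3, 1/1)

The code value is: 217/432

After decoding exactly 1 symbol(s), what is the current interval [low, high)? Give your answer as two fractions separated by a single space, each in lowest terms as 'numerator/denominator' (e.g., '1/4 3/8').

Step 1: interval [0/1, 1/1), width = 1/1 - 0/1 = 1/1
  'b': [0/1 + 1/1*0/1, 0/1 + 1/1*1/6) = [0/1, 1/6)
  'd': [0/1 + 1/1*1/6, 0/1 + 1/1*1/2) = [1/6, 1/2)
  'e': [0/1 + 1/1*1/2, 0/1 + 1/1*2/3) = [1/2, 2/3) <- contains code 217/432
  'f': [0/1 + 1/1*2/3, 0/1 + 1/1*1/1) = [2/3, 1/1)
  emit 'e', narrow to [1/2, 2/3)

Answer: 1/2 2/3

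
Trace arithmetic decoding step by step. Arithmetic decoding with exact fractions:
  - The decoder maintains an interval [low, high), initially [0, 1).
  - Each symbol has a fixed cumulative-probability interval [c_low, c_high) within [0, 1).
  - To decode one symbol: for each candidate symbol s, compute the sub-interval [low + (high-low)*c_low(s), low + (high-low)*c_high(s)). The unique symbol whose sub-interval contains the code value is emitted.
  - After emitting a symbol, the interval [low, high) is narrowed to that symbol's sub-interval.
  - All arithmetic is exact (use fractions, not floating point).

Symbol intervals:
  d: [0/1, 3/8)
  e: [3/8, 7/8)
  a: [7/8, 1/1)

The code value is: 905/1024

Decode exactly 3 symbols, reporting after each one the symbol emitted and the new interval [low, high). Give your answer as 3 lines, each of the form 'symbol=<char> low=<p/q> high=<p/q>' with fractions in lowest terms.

Step 1: interval [0/1, 1/1), width = 1/1 - 0/1 = 1/1
  'd': [0/1 + 1/1*0/1, 0/1 + 1/1*3/8) = [0/1, 3/8)
  'e': [0/1 + 1/1*3/8, 0/1 + 1/1*7/8) = [3/8, 7/8)
  'a': [0/1 + 1/1*7/8, 0/1 + 1/1*1/1) = [7/8, 1/1) <- contains code 905/1024
  emit 'a', narrow to [7/8, 1/1)
Step 2: interval [7/8, 1/1), width = 1/1 - 7/8 = 1/8
  'd': [7/8 + 1/8*0/1, 7/8 + 1/8*3/8) = [7/8, 59/64) <- contains code 905/1024
  'e': [7/8 + 1/8*3/8, 7/8 + 1/8*7/8) = [59/64, 63/64)
  'a': [7/8 + 1/8*7/8, 7/8 + 1/8*1/1) = [63/64, 1/1)
  emit 'd', narrow to [7/8, 59/64)
Step 3: interval [7/8, 59/64), width = 59/64 - 7/8 = 3/64
  'd': [7/8 + 3/64*0/1, 7/8 + 3/64*3/8) = [7/8, 457/512) <- contains code 905/1024
  'e': [7/8 + 3/64*3/8, 7/8 + 3/64*7/8) = [457/512, 469/512)
  'a': [7/8 + 3/64*7/8, 7/8 + 3/64*1/1) = [469/512, 59/64)
  emit 'd', narrow to [7/8, 457/512)

Answer: symbol=a low=7/8 high=1/1
symbol=d low=7/8 high=59/64
symbol=d low=7/8 high=457/512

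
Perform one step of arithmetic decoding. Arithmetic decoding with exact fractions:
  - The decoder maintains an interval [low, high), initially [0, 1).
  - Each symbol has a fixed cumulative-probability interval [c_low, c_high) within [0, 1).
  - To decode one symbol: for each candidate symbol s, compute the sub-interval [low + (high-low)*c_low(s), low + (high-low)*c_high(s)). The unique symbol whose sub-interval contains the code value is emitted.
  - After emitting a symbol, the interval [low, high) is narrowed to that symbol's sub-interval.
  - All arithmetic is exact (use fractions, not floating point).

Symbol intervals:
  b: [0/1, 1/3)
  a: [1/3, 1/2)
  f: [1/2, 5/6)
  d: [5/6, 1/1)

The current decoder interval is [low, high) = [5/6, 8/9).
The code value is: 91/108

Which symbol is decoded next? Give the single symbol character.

Answer: b

Derivation:
Interval width = high − low = 8/9 − 5/6 = 1/18
Scaled code = (code − low) / width = (91/108 − 5/6) / 1/18 = 1/6
  b: [0/1, 1/3) ← scaled code falls here ✓
  a: [1/3, 1/2) 
  f: [1/2, 5/6) 
  d: [5/6, 1/1) 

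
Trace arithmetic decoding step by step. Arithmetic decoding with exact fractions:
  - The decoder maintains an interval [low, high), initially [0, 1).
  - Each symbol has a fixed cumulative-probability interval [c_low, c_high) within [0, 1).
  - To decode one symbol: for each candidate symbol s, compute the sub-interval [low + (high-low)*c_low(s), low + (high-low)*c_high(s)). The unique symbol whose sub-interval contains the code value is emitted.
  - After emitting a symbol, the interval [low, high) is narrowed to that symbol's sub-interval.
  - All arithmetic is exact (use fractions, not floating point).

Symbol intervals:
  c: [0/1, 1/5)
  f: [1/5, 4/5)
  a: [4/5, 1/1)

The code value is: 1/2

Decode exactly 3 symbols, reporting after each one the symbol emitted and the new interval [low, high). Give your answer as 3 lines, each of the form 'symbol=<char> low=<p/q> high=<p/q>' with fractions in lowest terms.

Step 1: interval [0/1, 1/1), width = 1/1 - 0/1 = 1/1
  'c': [0/1 + 1/1*0/1, 0/1 + 1/1*1/5) = [0/1, 1/5)
  'f': [0/1 + 1/1*1/5, 0/1 + 1/1*4/5) = [1/5, 4/5) <- contains code 1/2
  'a': [0/1 + 1/1*4/5, 0/1 + 1/1*1/1) = [4/5, 1/1)
  emit 'f', narrow to [1/5, 4/5)
Step 2: interval [1/5, 4/5), width = 4/5 - 1/5 = 3/5
  'c': [1/5 + 3/5*0/1, 1/5 + 3/5*1/5) = [1/5, 8/25)
  'f': [1/5 + 3/5*1/5, 1/5 + 3/5*4/5) = [8/25, 17/25) <- contains code 1/2
  'a': [1/5 + 3/5*4/5, 1/5 + 3/5*1/1) = [17/25, 4/5)
  emit 'f', narrow to [8/25, 17/25)
Step 3: interval [8/25, 17/25), width = 17/25 - 8/25 = 9/25
  'c': [8/25 + 9/25*0/1, 8/25 + 9/25*1/5) = [8/25, 49/125)
  'f': [8/25 + 9/25*1/5, 8/25 + 9/25*4/5) = [49/125, 76/125) <- contains code 1/2
  'a': [8/25 + 9/25*4/5, 8/25 + 9/25*1/1) = [76/125, 17/25)
  emit 'f', narrow to [49/125, 76/125)

Answer: symbol=f low=1/5 high=4/5
symbol=f low=8/25 high=17/25
symbol=f low=49/125 high=76/125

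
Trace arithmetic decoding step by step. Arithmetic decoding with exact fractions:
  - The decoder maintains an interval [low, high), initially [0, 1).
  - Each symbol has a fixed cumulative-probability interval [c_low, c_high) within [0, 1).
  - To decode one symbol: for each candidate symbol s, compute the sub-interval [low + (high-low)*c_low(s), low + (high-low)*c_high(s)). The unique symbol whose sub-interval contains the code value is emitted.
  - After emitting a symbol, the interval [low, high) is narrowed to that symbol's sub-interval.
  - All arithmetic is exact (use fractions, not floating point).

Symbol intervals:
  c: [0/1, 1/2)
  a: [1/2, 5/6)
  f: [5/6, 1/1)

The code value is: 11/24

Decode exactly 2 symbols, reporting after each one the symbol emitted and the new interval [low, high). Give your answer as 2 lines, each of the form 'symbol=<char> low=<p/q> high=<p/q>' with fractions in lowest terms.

Answer: symbol=c low=0/1 high=1/2
symbol=f low=5/12 high=1/2

Derivation:
Step 1: interval [0/1, 1/1), width = 1/1 - 0/1 = 1/1
  'c': [0/1 + 1/1*0/1, 0/1 + 1/1*1/2) = [0/1, 1/2) <- contains code 11/24
  'a': [0/1 + 1/1*1/2, 0/1 + 1/1*5/6) = [1/2, 5/6)
  'f': [0/1 + 1/1*5/6, 0/1 + 1/1*1/1) = [5/6, 1/1)
  emit 'c', narrow to [0/1, 1/2)
Step 2: interval [0/1, 1/2), width = 1/2 - 0/1 = 1/2
  'c': [0/1 + 1/2*0/1, 0/1 + 1/2*1/2) = [0/1, 1/4)
  'a': [0/1 + 1/2*1/2, 0/1 + 1/2*5/6) = [1/4, 5/12)
  'f': [0/1 + 1/2*5/6, 0/1 + 1/2*1/1) = [5/12, 1/2) <- contains code 11/24
  emit 'f', narrow to [5/12, 1/2)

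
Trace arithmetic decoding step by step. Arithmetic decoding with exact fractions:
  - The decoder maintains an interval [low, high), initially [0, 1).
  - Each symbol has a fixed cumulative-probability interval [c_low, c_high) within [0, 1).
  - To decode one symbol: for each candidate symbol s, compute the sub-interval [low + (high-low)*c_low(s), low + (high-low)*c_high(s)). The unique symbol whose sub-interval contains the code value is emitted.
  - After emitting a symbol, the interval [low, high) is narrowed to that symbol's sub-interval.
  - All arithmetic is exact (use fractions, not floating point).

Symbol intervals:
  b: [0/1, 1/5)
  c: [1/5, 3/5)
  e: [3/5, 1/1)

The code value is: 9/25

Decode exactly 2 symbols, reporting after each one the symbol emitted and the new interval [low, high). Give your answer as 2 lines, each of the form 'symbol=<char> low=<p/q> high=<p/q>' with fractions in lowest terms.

Step 1: interval [0/1, 1/1), width = 1/1 - 0/1 = 1/1
  'b': [0/1 + 1/1*0/1, 0/1 + 1/1*1/5) = [0/1, 1/5)
  'c': [0/1 + 1/1*1/5, 0/1 + 1/1*3/5) = [1/5, 3/5) <- contains code 9/25
  'e': [0/1 + 1/1*3/5, 0/1 + 1/1*1/1) = [3/5, 1/1)
  emit 'c', narrow to [1/5, 3/5)
Step 2: interval [1/5, 3/5), width = 3/5 - 1/5 = 2/5
  'b': [1/5 + 2/5*0/1, 1/5 + 2/5*1/5) = [1/5, 7/25)
  'c': [1/5 + 2/5*1/5, 1/5 + 2/5*3/5) = [7/25, 11/25) <- contains code 9/25
  'e': [1/5 + 2/5*3/5, 1/5 + 2/5*1/1) = [11/25, 3/5)
  emit 'c', narrow to [7/25, 11/25)

Answer: symbol=c low=1/5 high=3/5
symbol=c low=7/25 high=11/25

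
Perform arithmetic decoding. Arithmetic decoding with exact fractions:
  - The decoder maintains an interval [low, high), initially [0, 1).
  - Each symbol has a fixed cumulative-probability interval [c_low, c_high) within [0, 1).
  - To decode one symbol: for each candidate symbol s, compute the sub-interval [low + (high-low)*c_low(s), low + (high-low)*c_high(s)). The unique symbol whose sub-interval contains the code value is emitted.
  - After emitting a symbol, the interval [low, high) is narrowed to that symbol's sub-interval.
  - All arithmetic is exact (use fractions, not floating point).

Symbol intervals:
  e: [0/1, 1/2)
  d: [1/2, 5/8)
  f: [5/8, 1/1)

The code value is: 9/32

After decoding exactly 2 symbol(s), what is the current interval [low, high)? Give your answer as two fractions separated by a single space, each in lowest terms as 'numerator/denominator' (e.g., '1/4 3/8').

Answer: 1/4 5/16

Derivation:
Step 1: interval [0/1, 1/1), width = 1/1 - 0/1 = 1/1
  'e': [0/1 + 1/1*0/1, 0/1 + 1/1*1/2) = [0/1, 1/2) <- contains code 9/32
  'd': [0/1 + 1/1*1/2, 0/1 + 1/1*5/8) = [1/2, 5/8)
  'f': [0/1 + 1/1*5/8, 0/1 + 1/1*1/1) = [5/8, 1/1)
  emit 'e', narrow to [0/1, 1/2)
Step 2: interval [0/1, 1/2), width = 1/2 - 0/1 = 1/2
  'e': [0/1 + 1/2*0/1, 0/1 + 1/2*1/2) = [0/1, 1/4)
  'd': [0/1 + 1/2*1/2, 0/1 + 1/2*5/8) = [1/4, 5/16) <- contains code 9/32
  'f': [0/1 + 1/2*5/8, 0/1 + 1/2*1/1) = [5/16, 1/2)
  emit 'd', narrow to [1/4, 5/16)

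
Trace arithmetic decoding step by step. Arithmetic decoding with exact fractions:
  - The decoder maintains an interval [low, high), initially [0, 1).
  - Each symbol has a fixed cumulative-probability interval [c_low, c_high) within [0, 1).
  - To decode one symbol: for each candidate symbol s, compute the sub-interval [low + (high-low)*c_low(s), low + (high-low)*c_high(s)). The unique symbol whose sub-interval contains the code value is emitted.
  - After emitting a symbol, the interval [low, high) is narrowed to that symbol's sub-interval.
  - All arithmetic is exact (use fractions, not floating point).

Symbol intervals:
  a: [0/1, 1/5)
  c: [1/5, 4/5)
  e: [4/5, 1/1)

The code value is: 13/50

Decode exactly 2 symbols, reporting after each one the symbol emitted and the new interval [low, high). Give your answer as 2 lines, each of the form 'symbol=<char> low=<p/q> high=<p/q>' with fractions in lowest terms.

Step 1: interval [0/1, 1/1), width = 1/1 - 0/1 = 1/1
  'a': [0/1 + 1/1*0/1, 0/1 + 1/1*1/5) = [0/1, 1/5)
  'c': [0/1 + 1/1*1/5, 0/1 + 1/1*4/5) = [1/5, 4/5) <- contains code 13/50
  'e': [0/1 + 1/1*4/5, 0/1 + 1/1*1/1) = [4/5, 1/1)
  emit 'c', narrow to [1/5, 4/5)
Step 2: interval [1/5, 4/5), width = 4/5 - 1/5 = 3/5
  'a': [1/5 + 3/5*0/1, 1/5 + 3/5*1/5) = [1/5, 8/25) <- contains code 13/50
  'c': [1/5 + 3/5*1/5, 1/5 + 3/5*4/5) = [8/25, 17/25)
  'e': [1/5 + 3/5*4/5, 1/5 + 3/5*1/1) = [17/25, 4/5)
  emit 'a', narrow to [1/5, 8/25)

Answer: symbol=c low=1/5 high=4/5
symbol=a low=1/5 high=8/25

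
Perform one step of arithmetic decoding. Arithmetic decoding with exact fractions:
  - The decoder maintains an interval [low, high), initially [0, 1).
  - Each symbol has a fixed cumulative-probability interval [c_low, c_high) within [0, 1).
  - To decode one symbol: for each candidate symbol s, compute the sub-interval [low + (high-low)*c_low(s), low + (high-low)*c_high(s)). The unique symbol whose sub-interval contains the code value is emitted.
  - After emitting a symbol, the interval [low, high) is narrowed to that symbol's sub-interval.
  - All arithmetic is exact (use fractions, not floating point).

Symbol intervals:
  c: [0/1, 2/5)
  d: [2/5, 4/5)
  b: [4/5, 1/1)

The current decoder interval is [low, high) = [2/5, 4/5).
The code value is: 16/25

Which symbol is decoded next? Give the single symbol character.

Answer: d

Derivation:
Interval width = high − low = 4/5 − 2/5 = 2/5
Scaled code = (code − low) / width = (16/25 − 2/5) / 2/5 = 3/5
  c: [0/1, 2/5) 
  d: [2/5, 4/5) ← scaled code falls here ✓
  b: [4/5, 1/1) 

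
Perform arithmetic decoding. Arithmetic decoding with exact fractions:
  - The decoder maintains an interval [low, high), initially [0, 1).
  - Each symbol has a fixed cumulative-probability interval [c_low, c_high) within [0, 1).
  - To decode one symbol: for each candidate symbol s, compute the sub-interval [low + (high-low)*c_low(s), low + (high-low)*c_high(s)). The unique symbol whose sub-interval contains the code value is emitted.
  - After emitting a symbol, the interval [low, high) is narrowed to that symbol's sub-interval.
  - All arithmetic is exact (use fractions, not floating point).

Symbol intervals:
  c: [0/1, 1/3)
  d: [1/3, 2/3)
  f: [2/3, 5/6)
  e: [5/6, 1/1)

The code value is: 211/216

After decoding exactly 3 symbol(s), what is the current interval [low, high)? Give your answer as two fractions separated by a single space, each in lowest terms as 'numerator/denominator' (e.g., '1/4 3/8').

Answer: 35/36 53/54

Derivation:
Step 1: interval [0/1, 1/1), width = 1/1 - 0/1 = 1/1
  'c': [0/1 + 1/1*0/1, 0/1 + 1/1*1/3) = [0/1, 1/3)
  'd': [0/1 + 1/1*1/3, 0/1 + 1/1*2/3) = [1/3, 2/3)
  'f': [0/1 + 1/1*2/3, 0/1 + 1/1*5/6) = [2/3, 5/6)
  'e': [0/1 + 1/1*5/6, 0/1 + 1/1*1/1) = [5/6, 1/1) <- contains code 211/216
  emit 'e', narrow to [5/6, 1/1)
Step 2: interval [5/6, 1/1), width = 1/1 - 5/6 = 1/6
  'c': [5/6 + 1/6*0/1, 5/6 + 1/6*1/3) = [5/6, 8/9)
  'd': [5/6 + 1/6*1/3, 5/6 + 1/6*2/3) = [8/9, 17/18)
  'f': [5/6 + 1/6*2/3, 5/6 + 1/6*5/6) = [17/18, 35/36)
  'e': [5/6 + 1/6*5/6, 5/6 + 1/6*1/1) = [35/36, 1/1) <- contains code 211/216
  emit 'e', narrow to [35/36, 1/1)
Step 3: interval [35/36, 1/1), width = 1/1 - 35/36 = 1/36
  'c': [35/36 + 1/36*0/1, 35/36 + 1/36*1/3) = [35/36, 53/54) <- contains code 211/216
  'd': [35/36 + 1/36*1/3, 35/36 + 1/36*2/3) = [53/54, 107/108)
  'f': [35/36 + 1/36*2/3, 35/36 + 1/36*5/6) = [107/108, 215/216)
  'e': [35/36 + 1/36*5/6, 35/36 + 1/36*1/1) = [215/216, 1/1)
  emit 'c', narrow to [35/36, 53/54)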